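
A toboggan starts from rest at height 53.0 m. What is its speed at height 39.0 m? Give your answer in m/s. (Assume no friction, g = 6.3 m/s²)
mgh₁ = mgh₂ + ½mv² ⇒ v = √(2g(h₁−h₂)) = √(2·6.3·14.0) = 13.28 m/s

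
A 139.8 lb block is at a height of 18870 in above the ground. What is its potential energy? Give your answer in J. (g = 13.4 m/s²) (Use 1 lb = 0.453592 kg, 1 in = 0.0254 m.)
Convert to SI: m = 63.4122 kg, h = 479.298 m
PE = mgh = (63.4122)(13.4)(479.298) = 407300 J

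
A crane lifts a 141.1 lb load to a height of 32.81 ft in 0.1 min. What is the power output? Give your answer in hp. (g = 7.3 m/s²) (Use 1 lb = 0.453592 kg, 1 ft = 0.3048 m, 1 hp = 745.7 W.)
Convert to SI: m = 64.0018 kg, h = 10.0005 m, t = 6.0 s
P = mgh/t = (64.0018)(7.3)(10.0005)/6.0 = 778.727 W = 1.044 hp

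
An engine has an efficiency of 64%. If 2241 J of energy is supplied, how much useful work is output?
W_out = η·W_in = 0.64·2241 = 1434.24 J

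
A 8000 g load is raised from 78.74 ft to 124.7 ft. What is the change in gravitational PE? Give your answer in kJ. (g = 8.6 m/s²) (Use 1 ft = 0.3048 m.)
Convert to SI: m = 8.0 kg, Δh = 14.0086 m
ΔPE = mgΔh = (8.0)(8.6)(14.0086) = 963.792 J = 0.9638 kJ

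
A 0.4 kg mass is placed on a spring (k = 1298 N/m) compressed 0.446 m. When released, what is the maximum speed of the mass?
½kx² = ½mv² ⇒ v = x√(k/m) = (0.446)√(1298/0.4) = 25.41 m/s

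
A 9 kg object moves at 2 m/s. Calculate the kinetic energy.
KE = ½mv² = ½(9)(2)² = 18.0 J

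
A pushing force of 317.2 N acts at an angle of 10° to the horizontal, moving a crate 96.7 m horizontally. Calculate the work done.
W = F·d·cosθ = (317.2)(96.7)cos(10°) = 30210 J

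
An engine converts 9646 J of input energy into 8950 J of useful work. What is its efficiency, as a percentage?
η = W_out/W_in = 8950/9646 = 92.78%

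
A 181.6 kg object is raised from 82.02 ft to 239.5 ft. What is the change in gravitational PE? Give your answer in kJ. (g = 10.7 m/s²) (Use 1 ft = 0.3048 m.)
Convert to SI: m = 181.6 kg, Δh = 47.9999 m
ΔPE = mgΔh = (181.6)(10.7)(47.9999) = 93269.6 J = 93.27 kJ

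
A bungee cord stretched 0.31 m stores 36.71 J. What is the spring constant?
k = 2·PE/x² = 2·36.71/(0.31)² = 764.0 N/m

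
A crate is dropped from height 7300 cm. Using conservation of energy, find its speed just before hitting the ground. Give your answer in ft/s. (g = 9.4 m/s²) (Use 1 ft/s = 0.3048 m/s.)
Convert to SI: h = 73.0 m
mgh = ½mv² ⇒ v = √(2gh) = √(2·9.4·73.0) = 37.0459 m/s = 121.5 ft/s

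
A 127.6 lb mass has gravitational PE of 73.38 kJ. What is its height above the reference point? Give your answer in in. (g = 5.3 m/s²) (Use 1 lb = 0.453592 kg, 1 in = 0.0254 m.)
Convert to SI: m = 57.8783 kg, PE = 73380.0 J
h = PE/(mg) = 73380.0/(57.8783·5.3) = 239.214 m = 9418 in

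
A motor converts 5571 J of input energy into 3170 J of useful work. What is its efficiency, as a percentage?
η = W_out/W_in = 3170/5571 = 56.9%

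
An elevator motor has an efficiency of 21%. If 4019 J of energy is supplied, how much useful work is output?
W_out = η·W_in = 0.21·4019 = 843.99 J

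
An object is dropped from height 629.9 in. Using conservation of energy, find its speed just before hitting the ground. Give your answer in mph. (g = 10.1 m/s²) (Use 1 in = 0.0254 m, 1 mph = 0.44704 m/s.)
Convert to SI: h = 15.9995 m
mgh = ½mv² ⇒ v = √(2gh) = √(2·10.1·15.9995) = 17.9775 m/s = 40.21 mph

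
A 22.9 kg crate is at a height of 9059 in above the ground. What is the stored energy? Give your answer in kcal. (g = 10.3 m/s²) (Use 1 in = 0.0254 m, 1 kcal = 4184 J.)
Convert to SI: m = 22.9 kg, h = 230.099 m
PE = mgh = (22.9)(10.3)(230.099) = 54273.4 J = 12.97 kcal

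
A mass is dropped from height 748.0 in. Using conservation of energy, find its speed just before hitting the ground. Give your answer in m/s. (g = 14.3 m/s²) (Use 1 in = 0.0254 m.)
Convert to SI: h = 18.9992 m
mgh = ½mv² ⇒ v = √(2gh) = √(2·14.3·18.9992) = 23.31 m/s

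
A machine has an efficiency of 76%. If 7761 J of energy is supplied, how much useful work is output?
W_out = η·W_in = 0.76·7761 = 5898.36 J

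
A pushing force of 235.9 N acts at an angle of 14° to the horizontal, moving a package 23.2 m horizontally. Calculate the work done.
W = F·d·cosθ = (235.9)(23.2)cos(14°) = 5310 J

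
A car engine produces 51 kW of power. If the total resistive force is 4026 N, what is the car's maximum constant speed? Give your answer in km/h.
P = Fv ⇒ v = P/F = 51000 W/4026.0 N = 12.6677 m/s = 45.6 km/h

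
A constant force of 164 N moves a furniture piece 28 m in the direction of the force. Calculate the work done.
W = F·d = (164)(28) = 4592 J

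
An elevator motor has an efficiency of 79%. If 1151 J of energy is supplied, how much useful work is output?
W_out = η·W_in = 0.79·1151 = 909.29 J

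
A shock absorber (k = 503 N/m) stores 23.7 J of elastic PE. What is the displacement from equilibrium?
x = √(2·PE/k) = √(2·23.7/503) = 0.307 m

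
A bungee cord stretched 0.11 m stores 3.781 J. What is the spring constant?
k = 2·PE/x² = 2·3.781/(0.11)² = 625.0 N/m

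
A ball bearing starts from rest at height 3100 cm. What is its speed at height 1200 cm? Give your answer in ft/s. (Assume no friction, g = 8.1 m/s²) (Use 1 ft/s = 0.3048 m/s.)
Convert to SI: h₁−h₂ = 19.0 m
mgh₁ = mgh₂ + ½mv² ⇒ v = √(2g(h₁−h₂)) = √(2·8.1·19.0) = 17.5442 m/s = 57.56 ft/s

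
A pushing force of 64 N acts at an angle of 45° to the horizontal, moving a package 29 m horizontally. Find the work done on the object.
W = F·d·cosθ = (64)(29)cos(45°) = 1312 J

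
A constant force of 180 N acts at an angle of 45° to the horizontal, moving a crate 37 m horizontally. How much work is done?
W = F·d·cosθ = (180)(37)cos(45°) = 4709 J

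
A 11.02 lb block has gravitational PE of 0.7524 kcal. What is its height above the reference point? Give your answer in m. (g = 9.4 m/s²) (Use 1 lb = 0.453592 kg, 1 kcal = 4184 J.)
Convert to SI: m = 4.99858 kg, PE = 3148.04 J
h = PE/(mg) = 3148.04/(4.99858·9.4) = 67.0 m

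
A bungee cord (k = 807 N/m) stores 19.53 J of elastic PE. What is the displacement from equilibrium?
x = √(2·PE/k) = √(2·19.53/807) = 0.22 m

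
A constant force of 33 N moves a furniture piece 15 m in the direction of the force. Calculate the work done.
W = F·d = (33)(15) = 495.0 J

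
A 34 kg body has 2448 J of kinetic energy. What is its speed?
v = √(2·KE/m) = √(2·2448/34) = 12.0 m/s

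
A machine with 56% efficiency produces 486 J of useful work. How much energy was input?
W_in = W_out/η = 486/0.56 = 867.9 J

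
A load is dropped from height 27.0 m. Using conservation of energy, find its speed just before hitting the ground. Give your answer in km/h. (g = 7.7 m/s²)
mgh = ½mv² ⇒ v = √(2gh) = √(2·7.7·27.0) = 20.3912 m/s = 73.41 km/h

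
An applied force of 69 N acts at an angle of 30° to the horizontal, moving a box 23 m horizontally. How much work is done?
W = F·d·cosθ = (69)(23)cos(30°) = 1374 J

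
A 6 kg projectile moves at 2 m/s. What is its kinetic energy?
KE = ½mv² = ½(6)(2)² = 12.0 J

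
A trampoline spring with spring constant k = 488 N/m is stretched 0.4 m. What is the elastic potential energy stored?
PE = ½kx² = ½(488)(0.4)² = 39.04 J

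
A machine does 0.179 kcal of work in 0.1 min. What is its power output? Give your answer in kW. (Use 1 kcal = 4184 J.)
Convert to SI: W = 748.936 J, t = 6.0 s
P = W/t = 748.936/6.0 = 124.823 W = 0.1248 kW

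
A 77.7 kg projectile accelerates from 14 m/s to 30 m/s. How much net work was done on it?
W = ΔKE = ½m(v₂² − v₁²) = ½(77.7)(30² − 14²) = 27350.4 J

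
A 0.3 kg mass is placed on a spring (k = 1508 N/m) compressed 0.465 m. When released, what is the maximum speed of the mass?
½kx² = ½mv² ⇒ v = x√(k/m) = (0.465)√(1508/0.3) = 32.97 m/s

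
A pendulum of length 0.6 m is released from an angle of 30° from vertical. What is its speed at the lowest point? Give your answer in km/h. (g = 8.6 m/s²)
h = L(1 − cosθ) = 0.6(1 − cos30°) = 0.0803848 m
v = √(2gh) = √(2·8.6·0.0803848) = 1.17585 m/s = 4.233 km/h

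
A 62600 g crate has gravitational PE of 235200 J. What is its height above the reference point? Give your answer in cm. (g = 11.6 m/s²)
Convert to SI: m = 62.6 kg, PE = 235200 J
h = PE/(mg) = 235200/(62.6·11.6) = 323.896 m = 32390 cm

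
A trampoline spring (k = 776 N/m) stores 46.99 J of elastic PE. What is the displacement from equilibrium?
x = √(2·PE/k) = √(2·46.99/776) = 0.348 m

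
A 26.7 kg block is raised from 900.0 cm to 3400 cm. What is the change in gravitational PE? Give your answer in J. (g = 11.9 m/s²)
Convert to SI: m = 26.7 kg, Δh = 25.0 m
ΔPE = mgΔh = (26.7)(11.9)(25.0) = 7943 J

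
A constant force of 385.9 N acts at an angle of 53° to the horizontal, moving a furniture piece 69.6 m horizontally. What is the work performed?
W = F·d·cosθ = (385.9)(69.6)cos(53°) = 16160 J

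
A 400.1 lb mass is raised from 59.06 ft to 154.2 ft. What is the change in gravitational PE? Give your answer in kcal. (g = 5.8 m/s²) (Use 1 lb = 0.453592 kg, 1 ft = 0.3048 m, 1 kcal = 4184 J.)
Convert to SI: m = 181.482 kg, Δh = 28.9987 m
ΔPE = mgΔh = (181.482)(5.8)(28.9987) = 30523.9 J = 7.295 kcal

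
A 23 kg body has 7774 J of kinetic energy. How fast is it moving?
v = √(2·KE/m) = √(2·7774/23) = 26.0 m/s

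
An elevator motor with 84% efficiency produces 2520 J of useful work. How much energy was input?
W_in = W_out/η = 2520/0.84 = 3000 J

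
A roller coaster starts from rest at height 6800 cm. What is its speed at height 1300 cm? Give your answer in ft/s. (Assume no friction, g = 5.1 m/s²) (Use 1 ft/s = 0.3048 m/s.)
Convert to SI: h₁−h₂ = 55.0 m
mgh₁ = mgh₂ + ½mv² ⇒ v = √(2g(h₁−h₂)) = √(2·5.1·55.0) = 23.6854 m/s = 77.71 ft/s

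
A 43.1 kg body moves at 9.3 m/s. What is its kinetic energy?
KE = ½mv² = ½(43.1)(9.3)² = 1864 J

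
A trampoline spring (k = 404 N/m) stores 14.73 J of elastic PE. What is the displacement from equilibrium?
x = √(2·PE/k) = √(2·14.73/404) = 0.27 m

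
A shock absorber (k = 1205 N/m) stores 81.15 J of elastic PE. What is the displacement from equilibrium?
x = √(2·PE/k) = √(2·81.15/1205) = 0.367 m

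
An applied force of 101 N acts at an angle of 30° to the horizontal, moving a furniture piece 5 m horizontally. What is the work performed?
W = F·d·cosθ = (101)(5)cos(30°) = 437.3 J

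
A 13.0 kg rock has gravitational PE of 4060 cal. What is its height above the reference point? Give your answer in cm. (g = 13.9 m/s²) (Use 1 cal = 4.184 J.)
Convert to SI: m = 13.0 kg, PE = 16987.0 J
h = PE/(mg) = 16987.0/(13.0·13.9) = 94.0069 m = 9401 cm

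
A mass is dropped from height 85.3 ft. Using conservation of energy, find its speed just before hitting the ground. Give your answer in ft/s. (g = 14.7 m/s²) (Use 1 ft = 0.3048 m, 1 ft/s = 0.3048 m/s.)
Convert to SI: h = 25.9994 m
mgh = ½mv² ⇒ v = √(2gh) = √(2·14.7·25.9994) = 27.6475 m/s = 90.71 ft/s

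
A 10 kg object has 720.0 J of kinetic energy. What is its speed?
v = √(2·KE/m) = √(2·720.0/10) = 12.0 m/s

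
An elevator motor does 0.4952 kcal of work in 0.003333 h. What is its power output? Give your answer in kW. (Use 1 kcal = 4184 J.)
Convert to SI: W = 2071.92 J, t = 11.9988 s
P = W/t = 2071.92/11.9988 = 172.677 W = 0.1727 kW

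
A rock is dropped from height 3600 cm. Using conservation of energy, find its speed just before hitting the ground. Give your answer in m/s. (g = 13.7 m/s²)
Convert to SI: h = 36.0 m
mgh = ½mv² ⇒ v = √(2gh) = √(2·13.7·36.0) = 31.41 m/s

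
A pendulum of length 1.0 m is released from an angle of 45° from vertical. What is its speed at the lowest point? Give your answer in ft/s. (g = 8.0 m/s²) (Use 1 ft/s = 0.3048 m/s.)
h = L(1 − cosθ) = 1.0(1 − cos45°) = 0.292893 m
v = √(2gh) = √(2·8.0·0.292893) = 2.16478 m/s = 7.102 ft/s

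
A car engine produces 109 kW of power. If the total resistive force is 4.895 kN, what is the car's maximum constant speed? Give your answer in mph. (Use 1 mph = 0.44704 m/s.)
Convert to SI: F = 4895.0 N
P = Fv ⇒ v = P/F = 109000 W/4895.0 N = 22.2676 m/s = 49.81 mph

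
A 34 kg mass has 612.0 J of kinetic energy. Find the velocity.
v = √(2·KE/m) = √(2·612.0/34) = 6.0 m/s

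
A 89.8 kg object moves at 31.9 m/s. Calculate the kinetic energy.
KE = ½mv² = ½(89.8)(31.9)² = 45690 J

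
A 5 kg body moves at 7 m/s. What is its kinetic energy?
KE = ½mv² = ½(5)(7)² = 122.5 J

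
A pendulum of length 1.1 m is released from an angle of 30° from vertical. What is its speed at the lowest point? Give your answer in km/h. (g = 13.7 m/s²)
h = L(1 − cosθ) = 1.1(1 − cos30°) = 0.147372 m
v = √(2gh) = √(2·13.7·0.147372) = 2.00948 m/s = 7.234 km/h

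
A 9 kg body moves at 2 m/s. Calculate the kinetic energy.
KE = ½mv² = ½(9)(2)² = 18.0 J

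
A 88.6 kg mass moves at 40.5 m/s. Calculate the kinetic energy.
KE = ½mv² = ½(88.6)(40.5)² = 72660 J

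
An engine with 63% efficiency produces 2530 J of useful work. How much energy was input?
W_in = W_out/η = 2530/0.63 = 4016 J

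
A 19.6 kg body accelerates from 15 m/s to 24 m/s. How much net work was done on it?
W = ΔKE = ½m(v₂² − v₁²) = ½(19.6)(24² − 15²) = 3439.8 J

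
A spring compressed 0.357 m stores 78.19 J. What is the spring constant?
k = 2·PE/x² = 2·78.19/(0.357)² = 1227 N/m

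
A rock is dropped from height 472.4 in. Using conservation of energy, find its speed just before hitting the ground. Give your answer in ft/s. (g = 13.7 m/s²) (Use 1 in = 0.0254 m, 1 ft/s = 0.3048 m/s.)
Convert to SI: h = 11.999 m
mgh = ½mv² ⇒ v = √(2gh) = √(2·13.7·11.999) = 18.1321 m/s = 59.49 ft/s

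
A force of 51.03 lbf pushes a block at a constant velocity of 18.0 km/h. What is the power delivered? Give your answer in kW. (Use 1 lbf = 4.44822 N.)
Convert to SI: F = 226.993 N, v = 5.0 m/s
P = Fv = (226.993)(5.0) = 1134.96 W = 1.135 kW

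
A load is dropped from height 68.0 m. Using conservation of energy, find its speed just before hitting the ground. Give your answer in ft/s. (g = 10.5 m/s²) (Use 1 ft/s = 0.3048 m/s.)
mgh = ½mv² ⇒ v = √(2gh) = √(2·10.5·68.0) = 37.7889 m/s = 124.0 ft/s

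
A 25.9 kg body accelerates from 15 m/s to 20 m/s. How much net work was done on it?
W = ΔKE = ½m(v₂² − v₁²) = ½(25.9)(20² − 15²) = 2266.25 J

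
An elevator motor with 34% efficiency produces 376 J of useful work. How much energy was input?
W_in = W_out/η = 376/0.34 = 1106 J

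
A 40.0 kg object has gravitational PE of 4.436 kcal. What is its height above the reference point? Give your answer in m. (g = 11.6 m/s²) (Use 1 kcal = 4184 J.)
Convert to SI: m = 40.0 kg, PE = 18560.2 J
h = PE/(mg) = 18560.2/(40.0·11.6) = 40.0 m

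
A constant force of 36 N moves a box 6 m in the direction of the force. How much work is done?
W = F·d = (36)(6) = 216.0 J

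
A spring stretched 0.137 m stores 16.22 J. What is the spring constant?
k = 2·PE/x² = 2·16.22/(0.137)² = 1728 N/m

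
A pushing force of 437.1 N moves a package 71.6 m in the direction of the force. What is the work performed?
W = F·d = (437.1)(71.6) = 31300 J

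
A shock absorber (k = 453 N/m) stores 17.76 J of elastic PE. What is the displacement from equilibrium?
x = √(2·PE/k) = √(2·17.76/453) = 0.28 m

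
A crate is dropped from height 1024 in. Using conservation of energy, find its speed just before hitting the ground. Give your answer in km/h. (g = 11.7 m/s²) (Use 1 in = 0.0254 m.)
Convert to SI: h = 26.0096 m
mgh = ½mv² ⇒ v = √(2gh) = √(2·11.7·26.0096) = 24.6703 m/s = 88.81 km/h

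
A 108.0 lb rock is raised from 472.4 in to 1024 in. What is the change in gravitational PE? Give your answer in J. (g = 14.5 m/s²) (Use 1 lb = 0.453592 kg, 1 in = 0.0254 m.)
Convert to SI: m = 48.9879 kg, Δh = 14.0106 m
ΔPE = mgΔh = (48.9879)(14.5)(14.0106) = 9952 J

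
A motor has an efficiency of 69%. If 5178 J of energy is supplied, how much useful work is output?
W_out = η·W_in = 0.69·5178 = 3572.82 J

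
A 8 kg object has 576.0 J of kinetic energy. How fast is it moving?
v = √(2·KE/m) = √(2·576.0/8) = 12.0 m/s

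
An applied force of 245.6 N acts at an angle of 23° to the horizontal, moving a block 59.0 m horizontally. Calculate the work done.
W = F·d·cosθ = (245.6)(59.0)cos(23°) = 13340 J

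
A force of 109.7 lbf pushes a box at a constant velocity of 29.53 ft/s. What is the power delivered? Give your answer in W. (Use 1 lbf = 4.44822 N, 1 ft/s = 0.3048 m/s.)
Convert to SI: F = 487.97 N, v = 9.00074 m/s
P = Fv = (487.97)(9.00074) = 4392 W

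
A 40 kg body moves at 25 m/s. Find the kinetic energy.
KE = ½mv² = ½(40)(25)² = 12500.0 J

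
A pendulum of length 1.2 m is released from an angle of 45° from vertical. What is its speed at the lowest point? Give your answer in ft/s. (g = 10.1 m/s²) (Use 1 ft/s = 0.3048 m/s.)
h = L(1 − cosθ) = 1.2(1 − cos45°) = 0.351472 m
v = √(2gh) = √(2·10.1·0.351472) = 2.66453 m/s = 8.742 ft/s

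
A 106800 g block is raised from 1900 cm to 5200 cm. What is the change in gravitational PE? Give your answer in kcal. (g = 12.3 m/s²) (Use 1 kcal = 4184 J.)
Convert to SI: m = 106.8 kg, Δh = 33.0 m
ΔPE = mgΔh = (106.8)(12.3)(33.0) = 43350.1 J = 10.36 kcal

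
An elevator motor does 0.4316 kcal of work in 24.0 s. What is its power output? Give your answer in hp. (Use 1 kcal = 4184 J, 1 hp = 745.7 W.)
Convert to SI: W = 1805.81 J, t = 24.0 s
P = W/t = 1805.81/24.0 = 75.2423 W = 0.1009 hp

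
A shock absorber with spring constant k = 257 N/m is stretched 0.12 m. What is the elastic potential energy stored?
PE = ½kx² = ½(257)(0.12)² = 1.85 J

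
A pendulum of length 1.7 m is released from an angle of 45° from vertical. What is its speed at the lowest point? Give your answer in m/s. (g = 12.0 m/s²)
h = L(1 − cosθ) = 1.7(1 − cos45°) = 0.497918 m
v = √(2gh) = √(2·12.0·0.497918) = 3.457 m/s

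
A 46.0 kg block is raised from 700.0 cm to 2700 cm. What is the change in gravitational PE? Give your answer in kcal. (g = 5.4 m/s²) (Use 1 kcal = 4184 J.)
Convert to SI: m = 46.0 kg, Δh = 20.0 m
ΔPE = mgΔh = (46.0)(5.4)(20.0) = 4968.0 J = 1.187 kcal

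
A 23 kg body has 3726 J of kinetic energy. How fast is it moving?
v = √(2·KE/m) = √(2·3726/23) = 18.0 m/s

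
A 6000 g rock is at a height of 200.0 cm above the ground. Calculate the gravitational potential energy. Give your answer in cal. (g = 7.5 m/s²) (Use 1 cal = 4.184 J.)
Convert to SI: m = 6.0 kg, h = 2.0 m
PE = mgh = (6.0)(7.5)(2.0) = 90.0 J = 21.51 cal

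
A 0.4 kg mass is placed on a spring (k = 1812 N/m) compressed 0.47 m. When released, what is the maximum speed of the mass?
½kx² = ½mv² ⇒ v = x√(k/m) = (0.47)√(1812/0.4) = 31.63 m/s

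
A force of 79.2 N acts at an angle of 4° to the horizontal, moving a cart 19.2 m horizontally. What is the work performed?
W = F·d·cosθ = (79.2)(19.2)cos(4°) = 1517 J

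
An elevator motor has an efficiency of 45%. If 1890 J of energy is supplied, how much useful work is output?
W_out = η·W_in = 0.45·1890 = 850.5 J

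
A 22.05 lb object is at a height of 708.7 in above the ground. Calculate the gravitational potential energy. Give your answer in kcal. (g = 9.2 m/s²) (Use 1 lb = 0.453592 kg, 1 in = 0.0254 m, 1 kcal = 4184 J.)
Convert to SI: m = 10.0017 kg, h = 18.001 m
PE = mgh = (10.0017)(9.2)(18.001) = 1656.37 J = 0.3959 kcal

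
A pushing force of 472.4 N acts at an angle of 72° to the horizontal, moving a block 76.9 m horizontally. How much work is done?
W = F·d·cosθ = (472.4)(76.9)cos(72°) = 11230 J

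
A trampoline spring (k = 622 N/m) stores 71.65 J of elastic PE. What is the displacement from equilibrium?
x = √(2·PE/k) = √(2·71.65/622) = 0.48 m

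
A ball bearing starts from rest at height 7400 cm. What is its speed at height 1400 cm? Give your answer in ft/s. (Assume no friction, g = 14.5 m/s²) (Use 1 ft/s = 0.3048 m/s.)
Convert to SI: h₁−h₂ = 60.0 m
mgh₁ = mgh₂ + ½mv² ⇒ v = √(2g(h₁−h₂)) = √(2·14.5·60.0) = 41.7133 m/s = 136.9 ft/s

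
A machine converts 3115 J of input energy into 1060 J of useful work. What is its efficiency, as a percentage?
η = W_out/W_in = 1060/3115 = 34.03%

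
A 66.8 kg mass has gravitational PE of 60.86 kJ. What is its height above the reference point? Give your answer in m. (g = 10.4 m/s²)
Convert to SI: m = 66.8 kg, PE = 60860.0 J
h = PE/(mg) = 60860.0/(66.8·10.4) = 87.6 m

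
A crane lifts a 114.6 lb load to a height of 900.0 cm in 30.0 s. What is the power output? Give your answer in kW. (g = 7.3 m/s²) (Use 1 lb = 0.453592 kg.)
Convert to SI: m = 51.9816 kg, h = 9.0 m, t = 30.0 s
P = mgh/t = (51.9816)(7.3)(9.0)/30.0 = 113.84 W = 0.1138 kW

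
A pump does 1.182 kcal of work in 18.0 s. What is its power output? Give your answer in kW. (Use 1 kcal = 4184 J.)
Convert to SI: W = 4945.49 J, t = 18.0 s
P = W/t = 4945.49/18.0 = 274.749 W = 0.2747 kW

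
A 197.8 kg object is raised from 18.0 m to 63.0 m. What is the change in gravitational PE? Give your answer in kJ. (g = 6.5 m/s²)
ΔPE = mgΔh = (197.8)(6.5)(45.0) = 57856.5 J = 57.86 kJ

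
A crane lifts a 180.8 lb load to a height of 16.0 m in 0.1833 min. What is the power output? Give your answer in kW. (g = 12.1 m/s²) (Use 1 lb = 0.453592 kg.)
Convert to SI: m = 82.0094 kg, h = 16.0 m, t = 10.998 s
P = mgh/t = (82.0094)(12.1)(16.0)/10.998 = 1443.63 W = 1.444 kW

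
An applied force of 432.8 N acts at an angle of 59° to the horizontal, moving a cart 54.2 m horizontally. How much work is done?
W = F·d·cosθ = (432.8)(54.2)cos(59°) = 12080 J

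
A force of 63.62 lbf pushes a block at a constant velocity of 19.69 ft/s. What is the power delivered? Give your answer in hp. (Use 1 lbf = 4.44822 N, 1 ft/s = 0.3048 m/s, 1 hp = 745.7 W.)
Convert to SI: F = 282.996 N, v = 6.00151 m/s
P = Fv = (282.996)(6.00151) = 1698.4 W = 2.278 hp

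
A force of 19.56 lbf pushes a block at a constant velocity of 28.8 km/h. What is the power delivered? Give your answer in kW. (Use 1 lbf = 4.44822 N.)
Convert to SI: F = 87.0072 N, v = 8.0 m/s
P = Fv = (87.0072)(8.0) = 696.057 W = 0.6961 kW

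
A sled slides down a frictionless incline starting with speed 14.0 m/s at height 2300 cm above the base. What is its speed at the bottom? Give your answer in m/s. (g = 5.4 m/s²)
Convert to SI: v₀ = 14.0 m/s, h = 23.0 m
½mv₀² + mgh = ½mv² ⇒ v = √(v₀² + 2gh) = √(14.0² + 2·5.4·23.0) = 21.08 m/s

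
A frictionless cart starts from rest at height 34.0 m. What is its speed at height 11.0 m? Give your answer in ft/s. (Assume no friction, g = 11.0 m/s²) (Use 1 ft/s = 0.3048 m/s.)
mgh₁ = mgh₂ + ½mv² ⇒ v = √(2g(h₁−h₂)) = √(2·11.0·23.0) = 22.4944 m/s = 73.8 ft/s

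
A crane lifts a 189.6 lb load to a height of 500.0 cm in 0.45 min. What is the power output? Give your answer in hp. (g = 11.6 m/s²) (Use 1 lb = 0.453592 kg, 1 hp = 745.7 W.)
Convert to SI: m = 86.001 kg, h = 5.0 m, t = 27.0 s
P = mgh/t = (86.001)(11.6)(5.0)/27.0 = 184.743 W = 0.2477 hp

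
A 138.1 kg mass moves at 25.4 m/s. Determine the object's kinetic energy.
KE = ½mv² = ½(138.1)(25.4)² = 44550 J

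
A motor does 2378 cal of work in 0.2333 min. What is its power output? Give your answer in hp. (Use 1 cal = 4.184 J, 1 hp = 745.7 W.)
Convert to SI: W = 9949.55 J, t = 13.998 s
P = W/t = 9949.55/13.998 = 710.784 W = 0.9532 hp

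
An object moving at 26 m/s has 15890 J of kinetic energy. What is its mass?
m = 2·KE/v² = 2·15890/(26)² = 47.01 kg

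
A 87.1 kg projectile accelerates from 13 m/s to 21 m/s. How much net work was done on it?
W = ΔKE = ½m(v₂² − v₁²) = ½(87.1)(21² − 13²) = 11845.6 J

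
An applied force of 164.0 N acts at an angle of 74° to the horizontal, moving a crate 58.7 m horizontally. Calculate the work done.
W = F·d·cosθ = (164.0)(58.7)cos(74°) = 2654 J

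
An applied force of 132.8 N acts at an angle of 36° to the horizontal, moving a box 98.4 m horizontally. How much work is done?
W = F·d·cosθ = (132.8)(98.4)cos(36°) = 10570 J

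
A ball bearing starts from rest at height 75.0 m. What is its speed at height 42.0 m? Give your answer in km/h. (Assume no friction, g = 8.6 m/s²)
mgh₁ = mgh₂ + ½mv² ⇒ v = √(2g(h₁−h₂)) = √(2·8.6·33.0) = 23.8244 m/s = 85.77 km/h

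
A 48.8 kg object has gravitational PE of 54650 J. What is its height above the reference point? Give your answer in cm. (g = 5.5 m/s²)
h = PE/(mg) = 54650.0/(48.8·5.5) = 203.614 m = 20360 cm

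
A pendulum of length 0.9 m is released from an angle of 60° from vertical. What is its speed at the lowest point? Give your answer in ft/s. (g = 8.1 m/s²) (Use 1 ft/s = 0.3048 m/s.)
h = L(1 − cosθ) = 0.9(1 − cos60°) = 0.45 m
v = √(2gh) = √(2·8.1·0.45) = 2.7 m/s = 8.858 ft/s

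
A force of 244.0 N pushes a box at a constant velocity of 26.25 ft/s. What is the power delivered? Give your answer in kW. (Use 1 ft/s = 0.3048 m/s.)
Convert to SI: F = 244.0 N, v = 8.001 m/s
P = Fv = (244.0)(8.001) = 1952.24 W = 1.952 kW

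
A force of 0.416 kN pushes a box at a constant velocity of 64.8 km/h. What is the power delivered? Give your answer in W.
Convert to SI: F = 416.0 N, v = 18.0 m/s
P = Fv = (416.0)(18.0) = 7488 W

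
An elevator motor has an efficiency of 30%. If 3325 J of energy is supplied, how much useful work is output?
W_out = η·W_in = 0.3·3325 = 997.5 J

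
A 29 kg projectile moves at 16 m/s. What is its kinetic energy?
KE = ½mv² = ½(29)(16)² = 3712.0 J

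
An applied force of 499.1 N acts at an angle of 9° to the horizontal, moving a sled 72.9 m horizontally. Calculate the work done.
W = F·d·cosθ = (499.1)(72.9)cos(9°) = 35940 J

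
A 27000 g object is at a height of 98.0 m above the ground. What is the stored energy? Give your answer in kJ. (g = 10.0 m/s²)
Convert to SI: m = 27.0 kg, h = 98.0 m
PE = mgh = (27.0)(10.0)(98.0) = 26460.0 J = 26.46 kJ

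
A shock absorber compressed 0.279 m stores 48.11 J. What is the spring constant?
k = 2·PE/x² = 2·48.11/(0.279)² = 1236 N/m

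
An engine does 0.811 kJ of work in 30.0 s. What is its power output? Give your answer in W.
Convert to SI: W = 811.0 J, t = 30.0 s
P = W/t = 811.0/30.0 = 27.03 W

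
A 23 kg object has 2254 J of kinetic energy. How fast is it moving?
v = √(2·KE/m) = √(2·2254/23) = 14.0 m/s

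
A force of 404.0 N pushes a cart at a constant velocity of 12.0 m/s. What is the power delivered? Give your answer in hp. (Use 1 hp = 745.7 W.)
P = Fv = (404.0)(12.0) = 4848.0 W = 6.501 hp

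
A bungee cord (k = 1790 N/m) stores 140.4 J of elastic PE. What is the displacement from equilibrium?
x = √(2·PE/k) = √(2·140.4/1790) = 0.3961 m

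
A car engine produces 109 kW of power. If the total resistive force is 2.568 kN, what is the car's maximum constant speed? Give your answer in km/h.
Convert to SI: F = 2568.0 N
P = Fv ⇒ v = P/F = 109000 W/2568.0 N = 42.4455 m/s = 152.8 km/h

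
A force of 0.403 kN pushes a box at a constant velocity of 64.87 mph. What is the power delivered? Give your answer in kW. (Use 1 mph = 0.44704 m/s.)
Convert to SI: F = 403.0 N, v = 28.9995 m/s
P = Fv = (403.0)(28.9995) = 11686.8 W = 11.69 kW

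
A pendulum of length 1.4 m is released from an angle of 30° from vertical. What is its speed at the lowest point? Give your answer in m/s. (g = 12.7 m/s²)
h = L(1 − cosθ) = 1.4(1 − cos30°) = 0.187564 m
v = √(2gh) = √(2·12.7·0.187564) = 2.183 m/s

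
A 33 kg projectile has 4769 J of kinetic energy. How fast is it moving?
v = √(2·KE/m) = √(2·4769/33) = 17.0 m/s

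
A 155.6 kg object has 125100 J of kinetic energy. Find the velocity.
v = √(2·KE/m) = √(2·125100/155.6) = 40.1 m/s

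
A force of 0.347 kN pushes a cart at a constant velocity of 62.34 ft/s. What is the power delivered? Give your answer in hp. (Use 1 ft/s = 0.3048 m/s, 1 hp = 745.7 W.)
Convert to SI: F = 347.0 N, v = 19.0012 m/s
P = Fv = (347.0)(19.0012) = 6593.43 W = 8.842 hp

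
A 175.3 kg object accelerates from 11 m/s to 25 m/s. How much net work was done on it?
W = ΔKE = ½m(v₂² − v₁²) = ½(175.3)(25² − 11²) = 44175.6 J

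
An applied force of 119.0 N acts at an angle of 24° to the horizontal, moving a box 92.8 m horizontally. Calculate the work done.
W = F·d·cosθ = (119.0)(92.8)cos(24°) = 10090 J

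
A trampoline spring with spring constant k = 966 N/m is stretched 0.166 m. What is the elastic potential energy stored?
PE = ½kx² = ½(966)(0.166)² = 13.31 J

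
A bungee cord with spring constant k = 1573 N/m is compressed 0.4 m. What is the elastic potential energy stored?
PE = ½kx² = ½(1573)(0.4)² = 125.8 J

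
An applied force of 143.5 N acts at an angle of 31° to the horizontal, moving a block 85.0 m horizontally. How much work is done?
W = F·d·cosθ = (143.5)(85.0)cos(31°) = 10460 J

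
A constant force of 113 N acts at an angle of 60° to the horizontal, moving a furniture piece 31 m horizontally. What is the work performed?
W = F·d·cosθ = (113)(31)cos(60°) = 1752 J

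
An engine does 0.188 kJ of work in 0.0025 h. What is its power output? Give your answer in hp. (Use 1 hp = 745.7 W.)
Convert to SI: W = 188.0 J, t = 9.0 s
P = W/t = 188.0/9.0 = 20.8889 W = 0.02801 hp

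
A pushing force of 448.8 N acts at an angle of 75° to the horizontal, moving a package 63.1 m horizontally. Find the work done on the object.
W = F·d·cosθ = (448.8)(63.1)cos(75°) = 7330 J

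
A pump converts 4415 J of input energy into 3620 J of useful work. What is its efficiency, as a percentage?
η = W_out/W_in = 3620/4415 = 81.99%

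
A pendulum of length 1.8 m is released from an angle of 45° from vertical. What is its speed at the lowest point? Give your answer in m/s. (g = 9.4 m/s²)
h = L(1 − cosθ) = 1.8(1 − cos45°) = 0.527208 m
v = √(2gh) = √(2·9.4·0.527208) = 3.148 m/s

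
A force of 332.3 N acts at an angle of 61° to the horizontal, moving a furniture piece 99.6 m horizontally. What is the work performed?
W = F·d·cosθ = (332.3)(99.6)cos(61°) = 16050 J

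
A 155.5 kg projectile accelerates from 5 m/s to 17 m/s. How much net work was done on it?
W = ΔKE = ½m(v₂² − v₁²) = ½(155.5)(17² − 5²) = 20526.0 J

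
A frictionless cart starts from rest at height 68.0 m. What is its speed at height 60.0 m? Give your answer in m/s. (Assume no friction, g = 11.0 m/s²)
mgh₁ = mgh₂ + ½mv² ⇒ v = √(2g(h₁−h₂)) = √(2·11.0·8.0) = 13.27 m/s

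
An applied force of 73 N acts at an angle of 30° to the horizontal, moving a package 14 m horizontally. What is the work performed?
W = F·d·cosθ = (73)(14)cos(30°) = 885.1 J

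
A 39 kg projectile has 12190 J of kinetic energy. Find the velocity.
v = √(2·KE/m) = √(2·12190/39) = 25.0 m/s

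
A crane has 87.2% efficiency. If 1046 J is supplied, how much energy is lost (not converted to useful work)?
W_lost = W_in(1 − η) = 1046·(1 − 0.872) = 133.9 J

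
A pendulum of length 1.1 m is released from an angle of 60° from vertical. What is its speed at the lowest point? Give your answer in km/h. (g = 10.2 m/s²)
h = L(1 − cosθ) = 1.1(1 − cos60°) = 0.55 m
v = √(2gh) = √(2·10.2·0.55) = 3.34963 m/s = 12.06 km/h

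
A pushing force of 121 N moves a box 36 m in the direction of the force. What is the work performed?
W = F·d = (121)(36) = 4356 J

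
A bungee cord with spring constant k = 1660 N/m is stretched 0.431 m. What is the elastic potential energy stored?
PE = ½kx² = ½(1660)(0.431)² = 154.2 J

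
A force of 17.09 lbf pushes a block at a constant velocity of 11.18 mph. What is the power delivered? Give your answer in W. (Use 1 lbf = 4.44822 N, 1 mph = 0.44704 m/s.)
Convert to SI: F = 76.0201 N, v = 4.99791 m/s
P = Fv = (76.0201)(4.99791) = 379.9 W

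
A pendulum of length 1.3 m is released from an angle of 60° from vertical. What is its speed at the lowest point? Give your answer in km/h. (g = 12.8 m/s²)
h = L(1 − cosθ) = 1.3(1 − cos60°) = 0.65 m
v = √(2gh) = √(2·12.8·0.65) = 4.07922 m/s = 14.69 km/h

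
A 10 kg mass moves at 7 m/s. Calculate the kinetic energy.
KE = ½mv² = ½(10)(7)² = 245.0 J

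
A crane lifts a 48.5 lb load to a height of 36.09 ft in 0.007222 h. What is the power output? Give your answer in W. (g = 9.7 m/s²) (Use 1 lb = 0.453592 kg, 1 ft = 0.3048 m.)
Convert to SI: m = 21.9992 kg, h = 11.0002 m, t = 25.9992 s
P = mgh/t = (21.9992)(9.7)(11.0002)/25.9992 = 90.29 W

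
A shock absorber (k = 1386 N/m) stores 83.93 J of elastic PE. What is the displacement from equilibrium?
x = √(2·PE/k) = √(2·83.93/1386) = 0.348 m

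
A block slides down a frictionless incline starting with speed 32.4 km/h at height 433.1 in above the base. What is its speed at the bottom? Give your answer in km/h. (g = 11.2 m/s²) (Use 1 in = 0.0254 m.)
Convert to SI: v₀ = 9.0 m/s, h = 11.0007 m
½mv₀² + mgh = ½mv² ⇒ v = √(v₀² + 2gh) = √(9.0² + 2·11.2·11.0007) = 18.0947 m/s = 65.14 km/h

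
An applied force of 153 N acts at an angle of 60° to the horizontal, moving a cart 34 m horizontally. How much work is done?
W = F·d·cosθ = (153)(34)cos(60°) = 2601 J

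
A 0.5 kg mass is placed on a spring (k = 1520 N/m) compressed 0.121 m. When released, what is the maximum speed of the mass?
½kx² = ½mv² ⇒ v = x√(k/m) = (0.121)√(1520/0.5) = 6.671 m/s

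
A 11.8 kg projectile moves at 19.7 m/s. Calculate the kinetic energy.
KE = ½mv² = ½(11.8)(19.7)² = 2290 J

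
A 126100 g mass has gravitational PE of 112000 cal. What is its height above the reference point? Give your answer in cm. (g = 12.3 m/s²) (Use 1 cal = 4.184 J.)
Convert to SI: m = 126.1 kg, PE = 468608 J
h = PE/(mg) = 468608/(126.1·12.3) = 302.127 m = 30210 cm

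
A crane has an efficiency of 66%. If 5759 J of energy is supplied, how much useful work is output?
W_out = η·W_in = 0.66·5759 = 3800.94 J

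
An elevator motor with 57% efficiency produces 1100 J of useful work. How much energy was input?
W_in = W_out/η = 1100/0.57 = 1930 J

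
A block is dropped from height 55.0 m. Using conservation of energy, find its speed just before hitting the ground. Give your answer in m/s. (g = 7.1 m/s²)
mgh = ½mv² ⇒ v = √(2gh) = √(2·7.1·55.0) = 27.95 m/s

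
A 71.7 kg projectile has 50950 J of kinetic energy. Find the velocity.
v = √(2·KE/m) = √(2·50950/71.7) = 37.7 m/s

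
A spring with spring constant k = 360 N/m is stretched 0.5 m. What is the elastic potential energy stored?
PE = ½kx² = ½(360)(0.5)² = 45.0 J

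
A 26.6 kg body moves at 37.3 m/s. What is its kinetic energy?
KE = ½mv² = ½(26.6)(37.3)² = 18500 J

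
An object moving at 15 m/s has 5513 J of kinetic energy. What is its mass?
m = 2·KE/v² = 2·5513/(15)² = 49.0 kg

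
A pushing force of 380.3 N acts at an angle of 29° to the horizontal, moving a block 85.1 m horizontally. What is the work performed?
W = F·d·cosθ = (380.3)(85.1)cos(29°) = 28310 J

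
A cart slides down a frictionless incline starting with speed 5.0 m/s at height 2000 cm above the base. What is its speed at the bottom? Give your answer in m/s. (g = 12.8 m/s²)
Convert to SI: v₀ = 5.0 m/s, h = 20.0 m
½mv₀² + mgh = ½mv² ⇒ v = √(v₀² + 2gh) = √(5.0² + 2·12.8·20.0) = 23.17 m/s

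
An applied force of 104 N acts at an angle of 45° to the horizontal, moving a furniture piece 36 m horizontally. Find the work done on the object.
W = F·d·cosθ = (104)(36)cos(45°) = 2647 J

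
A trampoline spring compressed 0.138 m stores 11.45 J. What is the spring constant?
k = 2·PE/x² = 2·11.45/(0.138)² = 1202 N/m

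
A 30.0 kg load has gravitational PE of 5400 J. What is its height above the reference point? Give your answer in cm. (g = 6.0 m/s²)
h = PE/(mg) = 5400.0/(30.0·6.0) = 30.0 m = 3000 cm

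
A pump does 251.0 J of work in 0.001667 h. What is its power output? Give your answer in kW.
Convert to SI: W = 251.0 J, t = 6.0012 s
P = W/t = 251.0/6.0012 = 41.82497 W = 0.04182 kW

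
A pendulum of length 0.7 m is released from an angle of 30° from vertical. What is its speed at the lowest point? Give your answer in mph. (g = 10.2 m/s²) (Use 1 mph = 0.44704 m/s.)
h = L(1 − cosθ) = 0.7(1 − cos30°) = 0.0937822 m
v = √(2gh) = √(2·10.2·0.0937822) = 1.38317 m/s = 3.094 mph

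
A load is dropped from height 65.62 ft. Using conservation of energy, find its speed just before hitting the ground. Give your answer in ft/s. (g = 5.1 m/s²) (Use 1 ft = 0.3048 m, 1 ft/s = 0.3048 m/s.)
Convert to SI: h = 20.001 m
mgh = ½mv² ⇒ v = √(2gh) = √(2·5.1·20.001) = 14.2832 m/s = 46.86 ft/s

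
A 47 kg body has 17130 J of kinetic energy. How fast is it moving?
v = √(2·KE/m) = √(2·17130/47) = 27.0 m/s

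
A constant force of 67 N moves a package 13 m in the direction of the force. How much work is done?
W = F·d = (67)(13) = 871.0 J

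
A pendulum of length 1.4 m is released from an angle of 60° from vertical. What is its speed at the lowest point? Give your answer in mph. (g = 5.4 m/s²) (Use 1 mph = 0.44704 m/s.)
h = L(1 − cosθ) = 1.4(1 − cos60°) = 0.7 m
v = √(2gh) = √(2·5.4·0.7) = 2.74955 m/s = 6.151 mph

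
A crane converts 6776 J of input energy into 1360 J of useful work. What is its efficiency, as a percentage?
η = W_out/W_in = 1360/6776 = 20.07%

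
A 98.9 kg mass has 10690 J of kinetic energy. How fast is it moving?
v = √(2·KE/m) = √(2·10690/98.9) = 14.7 m/s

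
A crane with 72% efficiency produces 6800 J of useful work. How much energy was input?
W_in = W_out/η = 6800/0.72 = 9444 J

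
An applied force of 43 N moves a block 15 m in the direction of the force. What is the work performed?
W = F·d = (43)(15) = 645.0 J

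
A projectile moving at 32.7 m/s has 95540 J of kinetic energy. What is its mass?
m = 2·KE/v² = 2·95540/(32.7)² = 178.7 kg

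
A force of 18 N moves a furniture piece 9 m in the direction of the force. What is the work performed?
W = F·d = (18)(9) = 162.0 J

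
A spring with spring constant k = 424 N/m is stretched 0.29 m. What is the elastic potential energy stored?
PE = ½kx² = ½(424)(0.29)² = 17.83 J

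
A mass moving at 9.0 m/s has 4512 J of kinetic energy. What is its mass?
m = 2·KE/v² = 2·4512/(9.0)² = 111.4 kg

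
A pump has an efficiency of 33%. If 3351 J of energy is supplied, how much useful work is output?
W_out = η·W_in = 0.33·3351 = 1105.83 J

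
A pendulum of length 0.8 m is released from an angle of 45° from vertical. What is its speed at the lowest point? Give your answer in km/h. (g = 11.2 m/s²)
h = L(1 − cosθ) = 0.8(1 − cos45°) = 0.234315 m
v = √(2gh) = √(2·11.2·0.234315) = 2.29099 m/s = 8.248 km/h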